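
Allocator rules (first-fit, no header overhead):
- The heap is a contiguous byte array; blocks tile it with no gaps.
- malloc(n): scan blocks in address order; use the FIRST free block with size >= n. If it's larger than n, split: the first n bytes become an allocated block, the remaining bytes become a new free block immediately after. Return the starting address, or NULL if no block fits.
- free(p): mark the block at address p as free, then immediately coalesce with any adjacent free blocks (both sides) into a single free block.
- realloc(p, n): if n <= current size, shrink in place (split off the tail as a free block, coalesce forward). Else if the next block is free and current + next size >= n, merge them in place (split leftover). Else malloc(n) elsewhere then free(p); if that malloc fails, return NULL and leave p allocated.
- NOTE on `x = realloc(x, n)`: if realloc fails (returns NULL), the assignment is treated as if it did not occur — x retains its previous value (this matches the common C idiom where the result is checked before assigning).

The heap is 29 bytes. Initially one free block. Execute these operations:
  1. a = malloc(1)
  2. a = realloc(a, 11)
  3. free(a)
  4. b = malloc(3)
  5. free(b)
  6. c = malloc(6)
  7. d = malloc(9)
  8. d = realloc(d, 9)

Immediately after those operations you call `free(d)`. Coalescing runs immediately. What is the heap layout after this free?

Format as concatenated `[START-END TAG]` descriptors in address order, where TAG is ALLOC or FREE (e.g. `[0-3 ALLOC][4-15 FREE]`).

Answer: [0-5 ALLOC][6-28 FREE]

Derivation:
Op 1: a = malloc(1) -> a = 0; heap: [0-0 ALLOC][1-28 FREE]
Op 2: a = realloc(a, 11) -> a = 0; heap: [0-10 ALLOC][11-28 FREE]
Op 3: free(a) -> (freed a); heap: [0-28 FREE]
Op 4: b = malloc(3) -> b = 0; heap: [0-2 ALLOC][3-28 FREE]
Op 5: free(b) -> (freed b); heap: [0-28 FREE]
Op 6: c = malloc(6) -> c = 0; heap: [0-5 ALLOC][6-28 FREE]
Op 7: d = malloc(9) -> d = 6; heap: [0-5 ALLOC][6-14 ALLOC][15-28 FREE]
Op 8: d = realloc(d, 9) -> d = 6; heap: [0-5 ALLOC][6-14 ALLOC][15-28 FREE]
free(d): d = 6 -> block [6-14 ALLOC]; mark free, coalesce with adjacent free neighbors -> [0-5 ALLOC][6-28 FREE]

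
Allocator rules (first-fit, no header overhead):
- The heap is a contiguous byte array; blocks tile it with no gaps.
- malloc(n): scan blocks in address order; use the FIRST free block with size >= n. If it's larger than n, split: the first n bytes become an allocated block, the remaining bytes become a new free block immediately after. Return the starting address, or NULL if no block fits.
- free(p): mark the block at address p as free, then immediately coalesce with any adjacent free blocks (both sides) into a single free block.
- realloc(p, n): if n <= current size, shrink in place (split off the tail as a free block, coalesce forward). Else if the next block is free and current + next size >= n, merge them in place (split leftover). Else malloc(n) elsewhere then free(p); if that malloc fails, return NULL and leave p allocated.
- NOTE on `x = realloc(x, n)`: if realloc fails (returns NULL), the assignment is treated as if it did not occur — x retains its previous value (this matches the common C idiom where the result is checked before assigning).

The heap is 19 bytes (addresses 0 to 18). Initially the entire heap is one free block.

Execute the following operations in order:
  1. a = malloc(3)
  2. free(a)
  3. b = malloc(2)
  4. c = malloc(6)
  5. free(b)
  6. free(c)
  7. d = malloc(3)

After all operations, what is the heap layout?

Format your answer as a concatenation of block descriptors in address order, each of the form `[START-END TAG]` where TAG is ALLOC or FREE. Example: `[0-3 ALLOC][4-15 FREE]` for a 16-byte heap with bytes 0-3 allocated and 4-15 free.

Op 1: a = malloc(3) -> a = 0; heap: [0-2 ALLOC][3-18 FREE]
Op 2: free(a) -> (freed a); heap: [0-18 FREE]
Op 3: b = malloc(2) -> b = 0; heap: [0-1 ALLOC][2-18 FREE]
Op 4: c = malloc(6) -> c = 2; heap: [0-1 ALLOC][2-7 ALLOC][8-18 FREE]
Op 5: free(b) -> (freed b); heap: [0-1 FREE][2-7 ALLOC][8-18 FREE]
Op 6: free(c) -> (freed c); heap: [0-18 FREE]
Op 7: d = malloc(3) -> d = 0; heap: [0-2 ALLOC][3-18 FREE]

Answer: [0-2 ALLOC][3-18 FREE]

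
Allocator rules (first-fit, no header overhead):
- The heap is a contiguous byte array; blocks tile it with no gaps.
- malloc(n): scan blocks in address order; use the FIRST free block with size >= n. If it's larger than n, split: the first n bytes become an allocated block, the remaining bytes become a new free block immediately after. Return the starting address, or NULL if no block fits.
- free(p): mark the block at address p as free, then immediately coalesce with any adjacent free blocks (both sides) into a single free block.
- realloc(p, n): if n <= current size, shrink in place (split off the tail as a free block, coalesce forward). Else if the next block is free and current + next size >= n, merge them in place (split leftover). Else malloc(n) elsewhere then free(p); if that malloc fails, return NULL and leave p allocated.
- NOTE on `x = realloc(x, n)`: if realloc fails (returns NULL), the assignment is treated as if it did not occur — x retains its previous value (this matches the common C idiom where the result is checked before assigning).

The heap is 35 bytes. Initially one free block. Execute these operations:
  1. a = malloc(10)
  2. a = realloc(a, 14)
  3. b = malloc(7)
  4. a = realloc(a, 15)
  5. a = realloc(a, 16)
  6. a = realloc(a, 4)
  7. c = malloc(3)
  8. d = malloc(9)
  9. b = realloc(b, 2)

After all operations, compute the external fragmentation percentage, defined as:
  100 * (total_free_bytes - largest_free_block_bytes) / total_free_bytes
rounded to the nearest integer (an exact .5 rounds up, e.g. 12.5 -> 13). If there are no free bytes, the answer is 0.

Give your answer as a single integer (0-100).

Op 1: a = malloc(10) -> a = 0; heap: [0-9 ALLOC][10-34 FREE]
Op 2: a = realloc(a, 14) -> a = 0; heap: [0-13 ALLOC][14-34 FREE]
Op 3: b = malloc(7) -> b = 14; heap: [0-13 ALLOC][14-20 ALLOC][21-34 FREE]
Op 4: a = realloc(a, 15) -> NULL (a unchanged); heap: [0-13 ALLOC][14-20 ALLOC][21-34 FREE]
Op 5: a = realloc(a, 16) -> NULL (a unchanged); heap: [0-13 ALLOC][14-20 ALLOC][21-34 FREE]
Op 6: a = realloc(a, 4) -> a = 0; heap: [0-3 ALLOC][4-13 FREE][14-20 ALLOC][21-34 FREE]
Op 7: c = malloc(3) -> c = 4; heap: [0-3 ALLOC][4-6 ALLOC][7-13 FREE][14-20 ALLOC][21-34 FREE]
Op 8: d = malloc(9) -> d = 21; heap: [0-3 ALLOC][4-6 ALLOC][7-13 FREE][14-20 ALLOC][21-29 ALLOC][30-34 FREE]
Op 9: b = realloc(b, 2) -> b = 14; heap: [0-3 ALLOC][4-6 ALLOC][7-13 FREE][14-15 ALLOC][16-20 FREE][21-29 ALLOC][30-34 FREE]
Free blocks: [7 5 5] total_free=17 largest=7 -> 100*(17-7)/17 = 1000/17 ≈ 58.824 -> rounds to 59

Answer: 59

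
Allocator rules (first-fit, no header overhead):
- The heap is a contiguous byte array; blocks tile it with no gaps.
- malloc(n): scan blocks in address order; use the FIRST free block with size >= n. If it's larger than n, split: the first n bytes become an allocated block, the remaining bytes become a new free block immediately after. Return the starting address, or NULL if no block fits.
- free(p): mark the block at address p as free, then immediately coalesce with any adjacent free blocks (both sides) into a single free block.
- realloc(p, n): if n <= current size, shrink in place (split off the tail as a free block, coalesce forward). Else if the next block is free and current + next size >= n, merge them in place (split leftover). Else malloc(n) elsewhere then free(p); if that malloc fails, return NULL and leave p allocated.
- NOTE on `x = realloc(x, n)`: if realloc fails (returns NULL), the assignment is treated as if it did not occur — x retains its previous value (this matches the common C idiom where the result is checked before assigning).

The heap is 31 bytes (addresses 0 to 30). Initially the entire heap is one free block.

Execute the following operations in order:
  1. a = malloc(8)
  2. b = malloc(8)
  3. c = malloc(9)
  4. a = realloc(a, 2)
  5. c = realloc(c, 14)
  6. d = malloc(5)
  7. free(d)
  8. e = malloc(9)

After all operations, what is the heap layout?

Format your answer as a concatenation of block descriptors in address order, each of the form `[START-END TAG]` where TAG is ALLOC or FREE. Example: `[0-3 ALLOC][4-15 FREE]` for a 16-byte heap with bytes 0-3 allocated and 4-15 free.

Answer: [0-1 ALLOC][2-7 FREE][8-15 ALLOC][16-29 ALLOC][30-30 FREE]

Derivation:
Op 1: a = malloc(8) -> a = 0; heap: [0-7 ALLOC][8-30 FREE]
Op 2: b = malloc(8) -> b = 8; heap: [0-7 ALLOC][8-15 ALLOC][16-30 FREE]
Op 3: c = malloc(9) -> c = 16; heap: [0-7 ALLOC][8-15 ALLOC][16-24 ALLOC][25-30 FREE]
Op 4: a = realloc(a, 2) -> a = 0; heap: [0-1 ALLOC][2-7 FREE][8-15 ALLOC][16-24 ALLOC][25-30 FREE]
Op 5: c = realloc(c, 14) -> c = 16; heap: [0-1 ALLOC][2-7 FREE][8-15 ALLOC][16-29 ALLOC][30-30 FREE]
Op 6: d = malloc(5) -> d = 2; heap: [0-1 ALLOC][2-6 ALLOC][7-7 FREE][8-15 ALLOC][16-29 ALLOC][30-30 FREE]
Op 7: free(d) -> (freed d); heap: [0-1 ALLOC][2-7 FREE][8-15 ALLOC][16-29 ALLOC][30-30 FREE]
Op 8: e = malloc(9) -> e = NULL; heap: [0-1 ALLOC][2-7 FREE][8-15 ALLOC][16-29 ALLOC][30-30 FREE]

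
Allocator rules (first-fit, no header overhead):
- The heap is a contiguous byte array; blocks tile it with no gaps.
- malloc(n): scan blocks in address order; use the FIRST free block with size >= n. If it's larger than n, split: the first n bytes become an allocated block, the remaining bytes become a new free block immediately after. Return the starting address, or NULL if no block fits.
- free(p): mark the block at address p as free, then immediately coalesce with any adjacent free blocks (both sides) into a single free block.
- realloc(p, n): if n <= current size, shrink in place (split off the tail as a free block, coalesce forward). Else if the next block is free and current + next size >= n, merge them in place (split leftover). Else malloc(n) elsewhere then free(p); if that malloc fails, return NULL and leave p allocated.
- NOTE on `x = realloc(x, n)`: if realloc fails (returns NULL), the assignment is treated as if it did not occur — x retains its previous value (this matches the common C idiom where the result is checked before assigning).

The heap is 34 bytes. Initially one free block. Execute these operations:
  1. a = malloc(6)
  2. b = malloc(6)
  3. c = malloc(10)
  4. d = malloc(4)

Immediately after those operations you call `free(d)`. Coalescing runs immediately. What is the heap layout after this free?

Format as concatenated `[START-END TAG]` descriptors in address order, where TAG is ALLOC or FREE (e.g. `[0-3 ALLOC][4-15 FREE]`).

Answer: [0-5 ALLOC][6-11 ALLOC][12-21 ALLOC][22-33 FREE]

Derivation:
Op 1: a = malloc(6) -> a = 0; heap: [0-5 ALLOC][6-33 FREE]
Op 2: b = malloc(6) -> b = 6; heap: [0-5 ALLOC][6-11 ALLOC][12-33 FREE]
Op 3: c = malloc(10) -> c = 12; heap: [0-5 ALLOC][6-11 ALLOC][12-21 ALLOC][22-33 FREE]
Op 4: d = malloc(4) -> d = 22; heap: [0-5 ALLOC][6-11 ALLOC][12-21 ALLOC][22-25 ALLOC][26-33 FREE]
free(d): d = 22 -> block [22-25 ALLOC]; mark free, coalesce with adjacent free neighbors -> [0-5 ALLOC][6-11 ALLOC][12-21 ALLOC][22-33 FREE]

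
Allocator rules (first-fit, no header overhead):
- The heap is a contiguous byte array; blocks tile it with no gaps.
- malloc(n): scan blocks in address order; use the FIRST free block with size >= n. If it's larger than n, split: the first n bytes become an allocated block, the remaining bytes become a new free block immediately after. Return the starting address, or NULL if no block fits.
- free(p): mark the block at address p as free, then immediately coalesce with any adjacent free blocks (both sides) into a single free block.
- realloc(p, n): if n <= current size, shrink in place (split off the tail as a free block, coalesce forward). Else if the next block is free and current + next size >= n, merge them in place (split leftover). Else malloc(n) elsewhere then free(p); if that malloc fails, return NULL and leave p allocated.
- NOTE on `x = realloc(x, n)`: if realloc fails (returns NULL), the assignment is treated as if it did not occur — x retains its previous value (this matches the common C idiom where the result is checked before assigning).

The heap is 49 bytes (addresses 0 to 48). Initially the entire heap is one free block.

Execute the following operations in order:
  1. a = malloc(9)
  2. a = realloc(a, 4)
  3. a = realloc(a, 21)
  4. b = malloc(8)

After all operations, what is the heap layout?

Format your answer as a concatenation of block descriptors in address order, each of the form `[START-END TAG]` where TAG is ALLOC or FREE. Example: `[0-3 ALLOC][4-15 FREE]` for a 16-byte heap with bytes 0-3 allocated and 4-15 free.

Op 1: a = malloc(9) -> a = 0; heap: [0-8 ALLOC][9-48 FREE]
Op 2: a = realloc(a, 4) -> a = 0; heap: [0-3 ALLOC][4-48 FREE]
Op 3: a = realloc(a, 21) -> a = 0; heap: [0-20 ALLOC][21-48 FREE]
Op 4: b = malloc(8) -> b = 21; heap: [0-20 ALLOC][21-28 ALLOC][29-48 FREE]

Answer: [0-20 ALLOC][21-28 ALLOC][29-48 FREE]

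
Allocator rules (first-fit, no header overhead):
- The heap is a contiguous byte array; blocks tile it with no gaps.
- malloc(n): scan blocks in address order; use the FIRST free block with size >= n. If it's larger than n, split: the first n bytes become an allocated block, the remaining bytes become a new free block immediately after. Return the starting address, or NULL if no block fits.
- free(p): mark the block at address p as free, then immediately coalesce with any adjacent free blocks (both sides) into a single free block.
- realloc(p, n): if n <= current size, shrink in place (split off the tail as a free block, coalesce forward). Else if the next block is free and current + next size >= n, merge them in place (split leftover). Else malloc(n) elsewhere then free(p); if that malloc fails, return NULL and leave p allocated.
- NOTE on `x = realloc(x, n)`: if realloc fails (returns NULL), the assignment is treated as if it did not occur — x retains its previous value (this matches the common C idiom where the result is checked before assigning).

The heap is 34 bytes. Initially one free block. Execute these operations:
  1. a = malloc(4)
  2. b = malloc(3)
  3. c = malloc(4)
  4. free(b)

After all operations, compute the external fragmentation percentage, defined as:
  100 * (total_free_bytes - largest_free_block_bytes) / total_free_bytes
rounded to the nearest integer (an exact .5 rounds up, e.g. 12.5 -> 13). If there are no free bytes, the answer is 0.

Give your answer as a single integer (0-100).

Op 1: a = malloc(4) -> a = 0; heap: [0-3 ALLOC][4-33 FREE]
Op 2: b = malloc(3) -> b = 4; heap: [0-3 ALLOC][4-6 ALLOC][7-33 FREE]
Op 3: c = malloc(4) -> c = 7; heap: [0-3 ALLOC][4-6 ALLOC][7-10 ALLOC][11-33 FREE]
Op 4: free(b) -> (freed b); heap: [0-3 ALLOC][4-6 FREE][7-10 ALLOC][11-33 FREE]
Free blocks: [3 23] total_free=26 largest=23 -> 100*(26-23)/26 = 300/26 ≈ 11.538 -> rounds to 12

Answer: 12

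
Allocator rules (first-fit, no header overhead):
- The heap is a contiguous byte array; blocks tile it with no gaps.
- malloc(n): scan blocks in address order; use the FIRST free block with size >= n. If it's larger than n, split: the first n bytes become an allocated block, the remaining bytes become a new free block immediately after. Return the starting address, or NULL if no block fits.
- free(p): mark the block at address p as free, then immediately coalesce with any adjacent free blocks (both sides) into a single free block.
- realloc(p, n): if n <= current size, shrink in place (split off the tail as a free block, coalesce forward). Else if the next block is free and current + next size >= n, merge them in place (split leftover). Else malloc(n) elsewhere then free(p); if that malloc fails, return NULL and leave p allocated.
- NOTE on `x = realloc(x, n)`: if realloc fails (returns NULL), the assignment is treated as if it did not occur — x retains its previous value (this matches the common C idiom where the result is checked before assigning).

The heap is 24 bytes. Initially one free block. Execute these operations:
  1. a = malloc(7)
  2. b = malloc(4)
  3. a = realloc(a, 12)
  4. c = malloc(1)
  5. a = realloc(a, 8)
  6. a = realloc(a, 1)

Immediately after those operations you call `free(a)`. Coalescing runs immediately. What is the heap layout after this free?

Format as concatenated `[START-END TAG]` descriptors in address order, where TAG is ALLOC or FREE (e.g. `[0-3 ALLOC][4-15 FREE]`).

Answer: [0-0 ALLOC][1-6 FREE][7-10 ALLOC][11-23 FREE]

Derivation:
Op 1: a = malloc(7) -> a = 0; heap: [0-6 ALLOC][7-23 FREE]
Op 2: b = malloc(4) -> b = 7; heap: [0-6 ALLOC][7-10 ALLOC][11-23 FREE]
Op 3: a = realloc(a, 12) -> a = 11; heap: [0-6 FREE][7-10 ALLOC][11-22 ALLOC][23-23 FREE]
Op 4: c = malloc(1) -> c = 0; heap: [0-0 ALLOC][1-6 FREE][7-10 ALLOC][11-22 ALLOC][23-23 FREE]
Op 5: a = realloc(a, 8) -> a = 11; heap: [0-0 ALLOC][1-6 FREE][7-10 ALLOC][11-18 ALLOC][19-23 FREE]
Op 6: a = realloc(a, 1) -> a = 11; heap: [0-0 ALLOC][1-6 FREE][7-10 ALLOC][11-11 ALLOC][12-23 FREE]
free(a): a = 11 -> block [11-11 ALLOC]; mark free, coalesce with adjacent free neighbors -> [0-0 ALLOC][1-6 FREE][7-10 ALLOC][11-23 FREE]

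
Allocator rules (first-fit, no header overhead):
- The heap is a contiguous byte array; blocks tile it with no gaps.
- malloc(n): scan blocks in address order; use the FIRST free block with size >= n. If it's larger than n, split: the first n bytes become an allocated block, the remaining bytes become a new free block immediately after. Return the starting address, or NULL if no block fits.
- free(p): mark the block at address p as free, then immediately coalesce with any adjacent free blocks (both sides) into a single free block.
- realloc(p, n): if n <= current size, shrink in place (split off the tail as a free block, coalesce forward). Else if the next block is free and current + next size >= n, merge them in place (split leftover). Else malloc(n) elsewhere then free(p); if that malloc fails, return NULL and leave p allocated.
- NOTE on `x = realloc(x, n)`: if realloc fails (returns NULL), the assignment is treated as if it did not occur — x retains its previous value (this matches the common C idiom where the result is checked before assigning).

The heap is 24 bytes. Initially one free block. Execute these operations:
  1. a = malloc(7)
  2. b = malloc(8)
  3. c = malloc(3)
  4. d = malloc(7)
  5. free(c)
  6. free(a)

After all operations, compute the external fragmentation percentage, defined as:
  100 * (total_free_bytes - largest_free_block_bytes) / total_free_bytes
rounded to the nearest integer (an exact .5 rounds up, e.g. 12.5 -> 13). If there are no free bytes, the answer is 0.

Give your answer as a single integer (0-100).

Answer: 44

Derivation:
Op 1: a = malloc(7) -> a = 0; heap: [0-6 ALLOC][7-23 FREE]
Op 2: b = malloc(8) -> b = 7; heap: [0-6 ALLOC][7-14 ALLOC][15-23 FREE]
Op 3: c = malloc(3) -> c = 15; heap: [0-6 ALLOC][7-14 ALLOC][15-17 ALLOC][18-23 FREE]
Op 4: d = malloc(7) -> d = NULL; heap: [0-6 ALLOC][7-14 ALLOC][15-17 ALLOC][18-23 FREE]
Op 5: free(c) -> (freed c); heap: [0-6 ALLOC][7-14 ALLOC][15-23 FREE]
Op 6: free(a) -> (freed a); heap: [0-6 FREE][7-14 ALLOC][15-23 FREE]
Free blocks: [7 9] total_free=16 largest=9 -> 100*(16-9)/16 = 700/16 = 43.75 -> rounds to 44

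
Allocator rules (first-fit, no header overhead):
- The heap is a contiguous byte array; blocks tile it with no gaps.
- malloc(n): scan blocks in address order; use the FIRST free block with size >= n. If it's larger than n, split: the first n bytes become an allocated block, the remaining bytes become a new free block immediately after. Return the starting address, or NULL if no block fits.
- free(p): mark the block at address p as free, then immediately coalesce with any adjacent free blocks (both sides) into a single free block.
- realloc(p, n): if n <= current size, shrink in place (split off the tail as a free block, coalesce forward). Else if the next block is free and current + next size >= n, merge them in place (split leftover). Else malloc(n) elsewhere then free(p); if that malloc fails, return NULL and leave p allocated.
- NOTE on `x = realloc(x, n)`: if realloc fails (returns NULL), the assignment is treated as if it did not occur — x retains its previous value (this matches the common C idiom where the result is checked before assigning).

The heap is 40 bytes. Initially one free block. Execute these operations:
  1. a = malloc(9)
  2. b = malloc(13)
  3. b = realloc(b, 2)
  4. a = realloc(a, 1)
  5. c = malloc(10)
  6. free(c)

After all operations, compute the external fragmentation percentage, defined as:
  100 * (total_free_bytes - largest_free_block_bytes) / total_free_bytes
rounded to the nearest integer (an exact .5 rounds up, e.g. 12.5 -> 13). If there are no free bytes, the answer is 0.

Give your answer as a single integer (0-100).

Answer: 22

Derivation:
Op 1: a = malloc(9) -> a = 0; heap: [0-8 ALLOC][9-39 FREE]
Op 2: b = malloc(13) -> b = 9; heap: [0-8 ALLOC][9-21 ALLOC][22-39 FREE]
Op 3: b = realloc(b, 2) -> b = 9; heap: [0-8 ALLOC][9-10 ALLOC][11-39 FREE]
Op 4: a = realloc(a, 1) -> a = 0; heap: [0-0 ALLOC][1-8 FREE][9-10 ALLOC][11-39 FREE]
Op 5: c = malloc(10) -> c = 11; heap: [0-0 ALLOC][1-8 FREE][9-10 ALLOC][11-20 ALLOC][21-39 FREE]
Op 6: free(c) -> (freed c); heap: [0-0 ALLOC][1-8 FREE][9-10 ALLOC][11-39 FREE]
Free blocks: [8 29] total_free=37 largest=29 -> 100*(37-29)/37 = 800/37 ≈ 21.622 -> rounds to 22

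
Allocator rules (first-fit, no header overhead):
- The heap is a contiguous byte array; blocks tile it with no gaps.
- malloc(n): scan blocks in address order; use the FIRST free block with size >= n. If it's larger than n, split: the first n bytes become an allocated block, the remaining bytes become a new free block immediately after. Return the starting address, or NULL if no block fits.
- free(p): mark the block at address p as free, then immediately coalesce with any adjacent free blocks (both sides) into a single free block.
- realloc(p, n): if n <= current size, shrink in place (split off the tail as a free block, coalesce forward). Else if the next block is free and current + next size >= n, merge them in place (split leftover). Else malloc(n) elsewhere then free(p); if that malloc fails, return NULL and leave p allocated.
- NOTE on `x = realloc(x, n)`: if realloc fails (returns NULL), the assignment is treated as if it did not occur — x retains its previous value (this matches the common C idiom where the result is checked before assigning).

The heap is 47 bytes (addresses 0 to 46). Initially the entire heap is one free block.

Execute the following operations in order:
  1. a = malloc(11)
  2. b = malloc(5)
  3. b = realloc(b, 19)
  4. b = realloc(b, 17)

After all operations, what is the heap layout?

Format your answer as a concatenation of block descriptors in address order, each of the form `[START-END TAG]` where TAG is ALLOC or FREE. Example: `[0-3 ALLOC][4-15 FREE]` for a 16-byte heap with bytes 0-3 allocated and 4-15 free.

Answer: [0-10 ALLOC][11-27 ALLOC][28-46 FREE]

Derivation:
Op 1: a = malloc(11) -> a = 0; heap: [0-10 ALLOC][11-46 FREE]
Op 2: b = malloc(5) -> b = 11; heap: [0-10 ALLOC][11-15 ALLOC][16-46 FREE]
Op 3: b = realloc(b, 19) -> b = 11; heap: [0-10 ALLOC][11-29 ALLOC][30-46 FREE]
Op 4: b = realloc(b, 17) -> b = 11; heap: [0-10 ALLOC][11-27 ALLOC][28-46 FREE]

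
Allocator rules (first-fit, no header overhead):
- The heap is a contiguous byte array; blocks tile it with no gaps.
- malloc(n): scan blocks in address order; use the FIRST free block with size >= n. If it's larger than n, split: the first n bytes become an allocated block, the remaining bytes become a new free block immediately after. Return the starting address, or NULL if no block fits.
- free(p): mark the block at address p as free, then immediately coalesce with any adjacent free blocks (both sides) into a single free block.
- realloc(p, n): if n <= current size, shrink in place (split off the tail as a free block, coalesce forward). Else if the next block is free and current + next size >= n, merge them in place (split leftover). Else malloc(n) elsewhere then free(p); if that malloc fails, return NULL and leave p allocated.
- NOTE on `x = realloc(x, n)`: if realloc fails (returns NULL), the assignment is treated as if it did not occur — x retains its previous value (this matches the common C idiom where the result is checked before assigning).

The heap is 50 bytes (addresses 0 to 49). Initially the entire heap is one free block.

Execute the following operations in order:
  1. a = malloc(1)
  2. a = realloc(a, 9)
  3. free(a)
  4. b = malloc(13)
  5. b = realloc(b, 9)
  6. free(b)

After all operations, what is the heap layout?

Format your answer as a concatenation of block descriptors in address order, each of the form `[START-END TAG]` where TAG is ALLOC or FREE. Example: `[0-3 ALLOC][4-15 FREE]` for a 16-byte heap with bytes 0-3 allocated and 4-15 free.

Op 1: a = malloc(1) -> a = 0; heap: [0-0 ALLOC][1-49 FREE]
Op 2: a = realloc(a, 9) -> a = 0; heap: [0-8 ALLOC][9-49 FREE]
Op 3: free(a) -> (freed a); heap: [0-49 FREE]
Op 4: b = malloc(13) -> b = 0; heap: [0-12 ALLOC][13-49 FREE]
Op 5: b = realloc(b, 9) -> b = 0; heap: [0-8 ALLOC][9-49 FREE]
Op 6: free(b) -> (freed b); heap: [0-49 FREE]

Answer: [0-49 FREE]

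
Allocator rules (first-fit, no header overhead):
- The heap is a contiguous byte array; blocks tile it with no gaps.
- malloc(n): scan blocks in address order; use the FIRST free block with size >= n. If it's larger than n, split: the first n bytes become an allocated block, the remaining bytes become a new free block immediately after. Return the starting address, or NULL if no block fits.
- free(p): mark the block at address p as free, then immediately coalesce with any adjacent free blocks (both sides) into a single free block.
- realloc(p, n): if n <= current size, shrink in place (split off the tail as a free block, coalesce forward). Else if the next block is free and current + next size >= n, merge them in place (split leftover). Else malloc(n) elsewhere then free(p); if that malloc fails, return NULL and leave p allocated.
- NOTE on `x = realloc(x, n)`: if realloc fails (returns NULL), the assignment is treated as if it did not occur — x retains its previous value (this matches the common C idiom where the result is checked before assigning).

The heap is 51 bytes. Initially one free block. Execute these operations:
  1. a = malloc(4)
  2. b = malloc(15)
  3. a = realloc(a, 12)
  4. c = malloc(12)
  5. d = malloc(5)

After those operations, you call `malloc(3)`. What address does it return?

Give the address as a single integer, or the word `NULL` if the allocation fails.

Answer: 0

Derivation:
Op 1: a = malloc(4) -> a = 0; heap: [0-3 ALLOC][4-50 FREE]
Op 2: b = malloc(15) -> b = 4; heap: [0-3 ALLOC][4-18 ALLOC][19-50 FREE]
Op 3: a = realloc(a, 12) -> a = 19; heap: [0-3 FREE][4-18 ALLOC][19-30 ALLOC][31-50 FREE]
Op 4: c = malloc(12) -> c = 31; heap: [0-3 FREE][4-18 ALLOC][19-30 ALLOC][31-42 ALLOC][43-50 FREE]
Op 5: d = malloc(5) -> d = 43; heap: [0-3 FREE][4-18 ALLOC][19-30 ALLOC][31-42 ALLOC][43-47 ALLOC][48-50 FREE]
malloc(3): first-fit scan over [0-3 FREE][4-18 ALLOC][19-30 ALLOC][31-42 ALLOC][43-47 ALLOC][48-50 FREE] -> 0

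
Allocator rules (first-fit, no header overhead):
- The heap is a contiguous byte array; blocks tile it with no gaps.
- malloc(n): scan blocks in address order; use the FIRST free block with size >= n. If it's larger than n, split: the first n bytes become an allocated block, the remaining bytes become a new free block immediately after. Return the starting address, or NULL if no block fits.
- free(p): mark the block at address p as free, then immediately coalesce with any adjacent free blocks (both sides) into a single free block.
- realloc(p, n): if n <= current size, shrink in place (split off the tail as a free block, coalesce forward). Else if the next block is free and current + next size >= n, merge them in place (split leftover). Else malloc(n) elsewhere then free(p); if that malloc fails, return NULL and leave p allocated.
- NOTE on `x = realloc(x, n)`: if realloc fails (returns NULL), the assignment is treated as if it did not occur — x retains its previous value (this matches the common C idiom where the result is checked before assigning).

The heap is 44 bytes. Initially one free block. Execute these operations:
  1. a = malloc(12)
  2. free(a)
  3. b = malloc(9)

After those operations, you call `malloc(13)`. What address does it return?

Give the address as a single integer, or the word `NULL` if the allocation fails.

Answer: 9

Derivation:
Op 1: a = malloc(12) -> a = 0; heap: [0-11 ALLOC][12-43 FREE]
Op 2: free(a) -> (freed a); heap: [0-43 FREE]
Op 3: b = malloc(9) -> b = 0; heap: [0-8 ALLOC][9-43 FREE]
malloc(13): first-fit scan over [0-8 ALLOC][9-43 FREE] -> 9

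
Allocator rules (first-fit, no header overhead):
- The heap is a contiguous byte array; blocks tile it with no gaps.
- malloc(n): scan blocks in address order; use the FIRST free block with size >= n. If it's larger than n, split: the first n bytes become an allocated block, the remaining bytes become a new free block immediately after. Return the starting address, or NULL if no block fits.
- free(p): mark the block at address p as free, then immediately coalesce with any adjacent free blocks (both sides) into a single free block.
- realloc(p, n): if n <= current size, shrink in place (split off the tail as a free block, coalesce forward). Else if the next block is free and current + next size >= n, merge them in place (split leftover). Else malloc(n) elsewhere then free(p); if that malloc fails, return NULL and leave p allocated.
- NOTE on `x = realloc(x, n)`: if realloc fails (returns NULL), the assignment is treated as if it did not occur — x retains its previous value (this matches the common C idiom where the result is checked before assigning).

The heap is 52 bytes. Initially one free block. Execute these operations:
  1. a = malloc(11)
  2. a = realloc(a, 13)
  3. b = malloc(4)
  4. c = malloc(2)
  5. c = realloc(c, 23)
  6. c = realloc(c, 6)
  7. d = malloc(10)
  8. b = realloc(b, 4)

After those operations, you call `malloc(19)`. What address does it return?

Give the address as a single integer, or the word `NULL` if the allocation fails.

Op 1: a = malloc(11) -> a = 0; heap: [0-10 ALLOC][11-51 FREE]
Op 2: a = realloc(a, 13) -> a = 0; heap: [0-12 ALLOC][13-51 FREE]
Op 3: b = malloc(4) -> b = 13; heap: [0-12 ALLOC][13-16 ALLOC][17-51 FREE]
Op 4: c = malloc(2) -> c = 17; heap: [0-12 ALLOC][13-16 ALLOC][17-18 ALLOC][19-51 FREE]
Op 5: c = realloc(c, 23) -> c = 17; heap: [0-12 ALLOC][13-16 ALLOC][17-39 ALLOC][40-51 FREE]
Op 6: c = realloc(c, 6) -> c = 17; heap: [0-12 ALLOC][13-16 ALLOC][17-22 ALLOC][23-51 FREE]
Op 7: d = malloc(10) -> d = 23; heap: [0-12 ALLOC][13-16 ALLOC][17-22 ALLOC][23-32 ALLOC][33-51 FREE]
Op 8: b = realloc(b, 4) -> b = 13; heap: [0-12 ALLOC][13-16 ALLOC][17-22 ALLOC][23-32 ALLOC][33-51 FREE]
malloc(19): first-fit scan over [0-12 ALLOC][13-16 ALLOC][17-22 ALLOC][23-32 ALLOC][33-51 FREE] -> 33

Answer: 33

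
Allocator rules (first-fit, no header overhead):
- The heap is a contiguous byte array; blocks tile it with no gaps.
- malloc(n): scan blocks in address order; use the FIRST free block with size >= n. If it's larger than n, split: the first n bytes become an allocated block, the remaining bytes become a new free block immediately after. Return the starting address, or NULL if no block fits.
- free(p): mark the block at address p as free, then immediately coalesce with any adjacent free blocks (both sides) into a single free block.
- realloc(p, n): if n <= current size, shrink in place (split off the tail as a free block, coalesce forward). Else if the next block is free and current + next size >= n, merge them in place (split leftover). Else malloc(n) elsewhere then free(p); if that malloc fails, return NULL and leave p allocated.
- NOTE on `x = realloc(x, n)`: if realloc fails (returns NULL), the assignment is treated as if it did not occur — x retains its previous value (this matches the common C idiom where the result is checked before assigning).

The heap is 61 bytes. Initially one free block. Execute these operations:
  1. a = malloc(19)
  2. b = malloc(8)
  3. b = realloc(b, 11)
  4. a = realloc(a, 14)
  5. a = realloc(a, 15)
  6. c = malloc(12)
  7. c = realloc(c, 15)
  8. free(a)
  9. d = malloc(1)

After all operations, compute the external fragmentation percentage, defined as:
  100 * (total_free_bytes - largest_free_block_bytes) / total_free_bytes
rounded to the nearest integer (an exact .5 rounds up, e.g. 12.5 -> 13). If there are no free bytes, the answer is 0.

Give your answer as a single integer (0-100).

Answer: 47

Derivation:
Op 1: a = malloc(19) -> a = 0; heap: [0-18 ALLOC][19-60 FREE]
Op 2: b = malloc(8) -> b = 19; heap: [0-18 ALLOC][19-26 ALLOC][27-60 FREE]
Op 3: b = realloc(b, 11) -> b = 19; heap: [0-18 ALLOC][19-29 ALLOC][30-60 FREE]
Op 4: a = realloc(a, 14) -> a = 0; heap: [0-13 ALLOC][14-18 FREE][19-29 ALLOC][30-60 FREE]
Op 5: a = realloc(a, 15) -> a = 0; heap: [0-14 ALLOC][15-18 FREE][19-29 ALLOC][30-60 FREE]
Op 6: c = malloc(12) -> c = 30; heap: [0-14 ALLOC][15-18 FREE][19-29 ALLOC][30-41 ALLOC][42-60 FREE]
Op 7: c = realloc(c, 15) -> c = 30; heap: [0-14 ALLOC][15-18 FREE][19-29 ALLOC][30-44 ALLOC][45-60 FREE]
Op 8: free(a) -> (freed a); heap: [0-18 FREE][19-29 ALLOC][30-44 ALLOC][45-60 FREE]
Op 9: d = malloc(1) -> d = 0; heap: [0-0 ALLOC][1-18 FREE][19-29 ALLOC][30-44 ALLOC][45-60 FREE]
Free blocks: [18 16] total_free=34 largest=18 -> 100*(34-18)/34 = 1600/34 ≈ 47.059 -> rounds to 47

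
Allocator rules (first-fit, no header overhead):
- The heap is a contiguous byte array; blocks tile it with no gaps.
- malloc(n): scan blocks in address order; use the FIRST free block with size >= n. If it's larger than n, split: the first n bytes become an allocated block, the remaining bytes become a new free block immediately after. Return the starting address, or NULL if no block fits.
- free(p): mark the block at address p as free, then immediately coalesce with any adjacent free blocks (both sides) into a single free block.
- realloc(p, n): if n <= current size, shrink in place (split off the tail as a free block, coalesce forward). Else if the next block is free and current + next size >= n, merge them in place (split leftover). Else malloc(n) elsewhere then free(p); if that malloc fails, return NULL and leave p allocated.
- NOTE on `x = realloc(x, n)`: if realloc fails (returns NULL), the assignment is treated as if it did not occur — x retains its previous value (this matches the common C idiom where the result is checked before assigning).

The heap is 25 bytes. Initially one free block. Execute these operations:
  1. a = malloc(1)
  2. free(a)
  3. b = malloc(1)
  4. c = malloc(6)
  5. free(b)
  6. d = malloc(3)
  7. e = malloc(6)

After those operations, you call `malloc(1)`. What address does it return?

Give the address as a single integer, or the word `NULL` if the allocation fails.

Answer: 0

Derivation:
Op 1: a = malloc(1) -> a = 0; heap: [0-0 ALLOC][1-24 FREE]
Op 2: free(a) -> (freed a); heap: [0-24 FREE]
Op 3: b = malloc(1) -> b = 0; heap: [0-0 ALLOC][1-24 FREE]
Op 4: c = malloc(6) -> c = 1; heap: [0-0 ALLOC][1-6 ALLOC][7-24 FREE]
Op 5: free(b) -> (freed b); heap: [0-0 FREE][1-6 ALLOC][7-24 FREE]
Op 6: d = malloc(3) -> d = 7; heap: [0-0 FREE][1-6 ALLOC][7-9 ALLOC][10-24 FREE]
Op 7: e = malloc(6) -> e = 10; heap: [0-0 FREE][1-6 ALLOC][7-9 ALLOC][10-15 ALLOC][16-24 FREE]
malloc(1): first-fit scan over [0-0 FREE][1-6 ALLOC][7-9 ALLOC][10-15 ALLOC][16-24 FREE] -> 0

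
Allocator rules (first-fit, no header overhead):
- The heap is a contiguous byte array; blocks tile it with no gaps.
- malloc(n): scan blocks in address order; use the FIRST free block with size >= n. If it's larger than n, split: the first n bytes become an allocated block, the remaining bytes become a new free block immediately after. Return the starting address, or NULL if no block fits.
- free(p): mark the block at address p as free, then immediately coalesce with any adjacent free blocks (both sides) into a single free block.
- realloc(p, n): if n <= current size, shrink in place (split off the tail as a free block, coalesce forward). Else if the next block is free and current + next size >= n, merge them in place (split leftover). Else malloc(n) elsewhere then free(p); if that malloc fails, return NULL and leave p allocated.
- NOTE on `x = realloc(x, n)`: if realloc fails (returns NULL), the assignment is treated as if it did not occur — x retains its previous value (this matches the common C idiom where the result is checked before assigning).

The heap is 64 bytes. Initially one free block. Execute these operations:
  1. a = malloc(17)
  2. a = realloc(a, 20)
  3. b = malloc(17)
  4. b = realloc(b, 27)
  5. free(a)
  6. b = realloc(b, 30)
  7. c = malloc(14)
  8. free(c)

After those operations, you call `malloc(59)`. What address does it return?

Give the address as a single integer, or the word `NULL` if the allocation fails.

Op 1: a = malloc(17) -> a = 0; heap: [0-16 ALLOC][17-63 FREE]
Op 2: a = realloc(a, 20) -> a = 0; heap: [0-19 ALLOC][20-63 FREE]
Op 3: b = malloc(17) -> b = 20; heap: [0-19 ALLOC][20-36 ALLOC][37-63 FREE]
Op 4: b = realloc(b, 27) -> b = 20; heap: [0-19 ALLOC][20-46 ALLOC][47-63 FREE]
Op 5: free(a) -> (freed a); heap: [0-19 FREE][20-46 ALLOC][47-63 FREE]
Op 6: b = realloc(b, 30) -> b = 20; heap: [0-19 FREE][20-49 ALLOC][50-63 FREE]
Op 7: c = malloc(14) -> c = 0; heap: [0-13 ALLOC][14-19 FREE][20-49 ALLOC][50-63 FREE]
Op 8: free(c) -> (freed c); heap: [0-19 FREE][20-49 ALLOC][50-63 FREE]
malloc(59): first-fit scan over [0-19 FREE][20-49 ALLOC][50-63 FREE] -> NULL

Answer: NULL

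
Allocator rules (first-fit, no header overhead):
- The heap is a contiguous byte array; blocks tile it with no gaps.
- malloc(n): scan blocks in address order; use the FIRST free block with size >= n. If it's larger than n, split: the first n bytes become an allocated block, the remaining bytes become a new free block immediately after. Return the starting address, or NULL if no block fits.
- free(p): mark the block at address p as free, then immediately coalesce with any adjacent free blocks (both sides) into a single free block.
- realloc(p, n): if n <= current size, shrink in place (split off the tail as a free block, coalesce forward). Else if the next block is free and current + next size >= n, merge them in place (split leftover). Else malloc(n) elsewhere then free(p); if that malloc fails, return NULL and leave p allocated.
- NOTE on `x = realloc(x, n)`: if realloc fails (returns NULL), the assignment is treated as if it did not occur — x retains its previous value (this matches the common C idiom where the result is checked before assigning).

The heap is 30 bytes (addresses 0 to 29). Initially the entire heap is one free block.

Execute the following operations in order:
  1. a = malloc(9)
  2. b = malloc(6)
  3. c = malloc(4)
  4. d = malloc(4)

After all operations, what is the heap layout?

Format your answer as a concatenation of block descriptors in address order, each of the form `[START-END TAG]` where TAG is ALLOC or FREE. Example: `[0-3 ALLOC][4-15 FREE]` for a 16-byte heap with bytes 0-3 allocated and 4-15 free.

Answer: [0-8 ALLOC][9-14 ALLOC][15-18 ALLOC][19-22 ALLOC][23-29 FREE]

Derivation:
Op 1: a = malloc(9) -> a = 0; heap: [0-8 ALLOC][9-29 FREE]
Op 2: b = malloc(6) -> b = 9; heap: [0-8 ALLOC][9-14 ALLOC][15-29 FREE]
Op 3: c = malloc(4) -> c = 15; heap: [0-8 ALLOC][9-14 ALLOC][15-18 ALLOC][19-29 FREE]
Op 4: d = malloc(4) -> d = 19; heap: [0-8 ALLOC][9-14 ALLOC][15-18 ALLOC][19-22 ALLOC][23-29 FREE]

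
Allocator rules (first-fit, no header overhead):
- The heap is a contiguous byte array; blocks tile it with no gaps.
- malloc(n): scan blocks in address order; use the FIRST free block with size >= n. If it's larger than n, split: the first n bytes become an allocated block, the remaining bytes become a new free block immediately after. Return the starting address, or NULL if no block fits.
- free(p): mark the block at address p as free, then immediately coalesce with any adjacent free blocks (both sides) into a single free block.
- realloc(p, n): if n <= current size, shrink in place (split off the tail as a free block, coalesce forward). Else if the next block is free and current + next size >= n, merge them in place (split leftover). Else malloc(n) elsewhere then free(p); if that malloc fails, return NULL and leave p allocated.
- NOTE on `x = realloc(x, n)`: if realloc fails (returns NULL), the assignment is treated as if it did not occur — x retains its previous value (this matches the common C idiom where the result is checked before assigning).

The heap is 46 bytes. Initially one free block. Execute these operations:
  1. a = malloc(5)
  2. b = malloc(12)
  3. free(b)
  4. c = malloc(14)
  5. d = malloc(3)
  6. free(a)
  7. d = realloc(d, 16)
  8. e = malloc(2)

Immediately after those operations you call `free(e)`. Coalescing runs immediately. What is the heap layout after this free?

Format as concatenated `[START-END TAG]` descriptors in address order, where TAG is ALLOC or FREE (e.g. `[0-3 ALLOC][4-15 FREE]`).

Answer: [0-4 FREE][5-18 ALLOC][19-34 ALLOC][35-45 FREE]

Derivation:
Op 1: a = malloc(5) -> a = 0; heap: [0-4 ALLOC][5-45 FREE]
Op 2: b = malloc(12) -> b = 5; heap: [0-4 ALLOC][5-16 ALLOC][17-45 FREE]
Op 3: free(b) -> (freed b); heap: [0-4 ALLOC][5-45 FREE]
Op 4: c = malloc(14) -> c = 5; heap: [0-4 ALLOC][5-18 ALLOC][19-45 FREE]
Op 5: d = malloc(3) -> d = 19; heap: [0-4 ALLOC][5-18 ALLOC][19-21 ALLOC][22-45 FREE]
Op 6: free(a) -> (freed a); heap: [0-4 FREE][5-18 ALLOC][19-21 ALLOC][22-45 FREE]
Op 7: d = realloc(d, 16) -> d = 19; heap: [0-4 FREE][5-18 ALLOC][19-34 ALLOC][35-45 FREE]
Op 8: e = malloc(2) -> e = 0; heap: [0-1 ALLOC][2-4 FREE][5-18 ALLOC][19-34 ALLOC][35-45 FREE]
free(e): e = 0 -> block [0-1 ALLOC]; mark free, coalesce with adjacent free neighbors -> [0-4 FREE][5-18 ALLOC][19-34 ALLOC][35-45 FREE]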